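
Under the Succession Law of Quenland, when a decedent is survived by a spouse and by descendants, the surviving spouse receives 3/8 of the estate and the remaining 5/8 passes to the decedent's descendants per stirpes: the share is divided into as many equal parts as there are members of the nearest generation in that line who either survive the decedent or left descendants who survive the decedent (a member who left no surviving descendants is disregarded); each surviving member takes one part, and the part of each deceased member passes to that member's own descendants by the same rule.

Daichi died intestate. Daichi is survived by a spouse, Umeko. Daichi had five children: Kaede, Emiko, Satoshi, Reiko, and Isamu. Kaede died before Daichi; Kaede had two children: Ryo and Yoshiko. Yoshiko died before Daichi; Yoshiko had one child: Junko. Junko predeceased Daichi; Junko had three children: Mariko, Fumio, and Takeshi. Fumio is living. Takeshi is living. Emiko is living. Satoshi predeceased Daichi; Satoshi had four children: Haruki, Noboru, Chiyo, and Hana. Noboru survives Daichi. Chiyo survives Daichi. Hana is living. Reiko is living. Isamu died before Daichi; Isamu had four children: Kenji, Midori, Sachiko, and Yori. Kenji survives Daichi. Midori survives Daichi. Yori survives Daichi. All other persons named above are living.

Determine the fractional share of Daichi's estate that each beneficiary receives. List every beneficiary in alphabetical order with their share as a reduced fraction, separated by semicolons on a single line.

Umeko, as surviving spouse, takes 3/8.
The remaining 5/8 passes to Daichi's descendants per stirpes.
The 5/8 is divided into 5 equal shares of 1/8 among Kaede, Emiko, Satoshi, Reiko, Isamu.
Kaede predeceased; the 1/8 allotted to Kaede's branch passes to Kaede's issue by representation.
The 1/8 is divided into 2 equal shares of 1/16 among Ryo, Yoshiko.
Ryo is living and takes 1/16.
Yoshiko predeceased; the 1/16 allotted to Yoshiko's branch passes to Yoshiko's issue by representation.
Junko's line is the sole branch at this level, so the full 1/16 passes to Junko's issue by representation.
The 1/16 is divided into 3 equal shares of 1/48 among Mariko, Fumio, Takeshi.
Mariko is living and takes 1/48.
Fumio is living and takes 1/48.
Takeshi is living and takes 1/48.
Emiko is living and takes 1/8.
Satoshi predeceased; the 1/8 allotted to Satoshi's branch passes to Satoshi's issue by representation.
The 1/8 is divided into 4 equal shares of 1/32 among Haruki, Noboru, Chiyo, Hana.
Haruki is living and takes 1/32.
Noboru is living and takes 1/32.
Chiyo is living and takes 1/32.
Hana is living and takes 1/32.
Reiko is living and takes 1/8.
Isamu predeceased; the 1/8 allotted to Isamu's branch passes to Isamu's issue by representation.
The 1/8 is divided into 4 equal shares of 1/32 among Kenji, Midori, Sachiko, Yori.
Kenji is living and takes 1/32.
Midori is living and takes 1/32.
Sachiko is living and takes 1/32.
Yori is living and takes 1/32.

Chiyo 1/32; Emiko 1/8; Fumio 1/48; Hana 1/32; Haruki 1/32; Kenji 1/32; Mariko 1/48; Midori 1/32; Noboru 1/32; Reiko 1/8; Ryo 1/16; Sachiko 1/32; Takeshi 1/48; Umeko 3/8; Yori 1/32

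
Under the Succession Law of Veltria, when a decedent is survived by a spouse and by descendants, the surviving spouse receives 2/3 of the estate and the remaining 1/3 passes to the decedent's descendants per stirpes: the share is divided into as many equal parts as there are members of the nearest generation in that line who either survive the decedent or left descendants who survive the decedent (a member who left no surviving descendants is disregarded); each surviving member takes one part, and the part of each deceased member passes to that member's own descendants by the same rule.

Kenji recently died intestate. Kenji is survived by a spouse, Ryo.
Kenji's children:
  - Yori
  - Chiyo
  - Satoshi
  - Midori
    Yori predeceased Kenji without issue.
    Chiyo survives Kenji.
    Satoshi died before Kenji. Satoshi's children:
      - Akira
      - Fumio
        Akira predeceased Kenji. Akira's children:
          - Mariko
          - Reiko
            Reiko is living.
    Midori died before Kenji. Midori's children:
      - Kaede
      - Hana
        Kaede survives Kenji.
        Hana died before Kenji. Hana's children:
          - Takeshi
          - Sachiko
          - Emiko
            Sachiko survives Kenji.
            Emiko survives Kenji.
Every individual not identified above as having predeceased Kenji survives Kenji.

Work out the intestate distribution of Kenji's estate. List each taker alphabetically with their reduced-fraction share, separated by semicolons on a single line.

Chiyo 1/9; Emiko 1/54; Fumio 1/18; Kaede 1/18; Mariko 1/36; Reiko 1/36; Ryo 2/3; Sachiko 1/54; Takeshi 1/54

Ryo, as surviving spouse, takes 2/3.
The remaining 1/3 passes to Kenji's descendants per stirpes.
Yori left no surviving issue, so that branch lapses and is disregarded.
The 1/3 is divided into 3 equal shares of 1/9 among Chiyo, Satoshi, Midori.
Chiyo is living and takes 1/9.
Satoshi predeceased; the 1/9 allotted to Satoshi's branch passes to Satoshi's issue by representation.
The 1/9 is divided into 2 equal shares of 1/18 among Akira, Fumio.
Akira predeceased; the 1/18 allotted to Akira's branch passes to Akira's issue by representation.
The 1/18 is divided into 2 equal shares of 1/36 among Mariko, Reiko.
Mariko is living and takes 1/36.
Reiko is living and takes 1/36.
Fumio is living and takes 1/18.
Midori predeceased; the 1/9 allotted to Midori's branch passes to Midori's issue by representation.
The 1/9 is divided into 2 equal shares of 1/18 among Kaede, Hana.
Kaede is living and takes 1/18.
Hana predeceased; the 1/18 allotted to Hana's branch passes to Hana's issue by representation.
The 1/18 is divided into 3 equal shares of 1/54 among Takeshi, Sachiko, Emiko.
Takeshi is living and takes 1/54.
Sachiko is living and takes 1/54.
Emiko is living and takes 1/54.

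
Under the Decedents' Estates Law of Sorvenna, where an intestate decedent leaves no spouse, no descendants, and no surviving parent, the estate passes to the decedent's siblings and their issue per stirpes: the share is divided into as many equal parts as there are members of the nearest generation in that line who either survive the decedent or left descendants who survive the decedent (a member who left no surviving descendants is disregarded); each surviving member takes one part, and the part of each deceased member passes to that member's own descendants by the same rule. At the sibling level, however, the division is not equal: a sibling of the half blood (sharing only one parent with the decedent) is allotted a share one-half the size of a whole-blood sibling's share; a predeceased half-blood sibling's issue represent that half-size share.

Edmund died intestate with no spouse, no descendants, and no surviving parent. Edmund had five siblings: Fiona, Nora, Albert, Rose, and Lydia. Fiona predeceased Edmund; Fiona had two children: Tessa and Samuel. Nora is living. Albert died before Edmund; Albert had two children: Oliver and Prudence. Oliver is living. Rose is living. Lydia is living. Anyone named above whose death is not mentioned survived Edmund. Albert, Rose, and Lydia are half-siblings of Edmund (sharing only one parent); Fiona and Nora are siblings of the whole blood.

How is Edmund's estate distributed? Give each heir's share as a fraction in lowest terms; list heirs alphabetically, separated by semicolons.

No spouse, descendants, or parent survives, so the estate passes to Edmund's siblings per stirpes.
Half-blood siblings count for one-half the weight of whole-blood siblings at the initial division.
Dividing 1 in proportion to weights (total weight 7/2): Fiona (weight 1) → 2/7; Nora (weight 1) → 2/7; Albert (weight 1/2) → 1/7; Rose (weight 1/2) → 1/7; Lydia (weight 1/2) → 1/7.
Fiona predeceased; the 2/7 allotted to Fiona's branch passes to Fiona's issue by representation.
The 2/7 is divided into 2 equal shares of 1/7 among Tessa, Samuel.
Tessa is living and takes 1/7.
Samuel is living and takes 1/7.
Nora is living and takes 2/7.
Albert predeceased; the 1/7 allotted to Albert's branch passes to Albert's issue by representation.
The 1/7 is divided into 2 equal shares of 1/14 among Oliver, Prudence.
Oliver is living and takes 1/14.
Prudence is living and takes 1/14.
Rose is living and takes 1/7.
Lydia is living and takes 1/7.

Lydia 1/7; Nora 2/7; Oliver 1/14; Prudence 1/14; Rose 1/7; Samuel 1/7; Tessa 1/7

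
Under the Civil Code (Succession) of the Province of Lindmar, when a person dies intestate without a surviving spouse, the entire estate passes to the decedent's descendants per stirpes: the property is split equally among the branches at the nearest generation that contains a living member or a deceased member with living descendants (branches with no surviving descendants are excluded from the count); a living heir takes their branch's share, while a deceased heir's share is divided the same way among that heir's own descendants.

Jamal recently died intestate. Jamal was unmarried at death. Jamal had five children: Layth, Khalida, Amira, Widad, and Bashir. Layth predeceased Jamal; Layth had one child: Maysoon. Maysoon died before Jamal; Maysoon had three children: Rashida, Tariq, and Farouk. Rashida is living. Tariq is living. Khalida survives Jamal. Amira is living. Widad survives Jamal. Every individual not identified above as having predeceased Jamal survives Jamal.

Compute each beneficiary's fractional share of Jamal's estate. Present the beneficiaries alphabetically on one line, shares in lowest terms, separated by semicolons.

There is no surviving spouse, so the entire estate passes to Jamal's descendants per stirpes.
The estate is divided into 5 equal shares of 1/5 among Layth, Khalida, Amira, Widad, Bashir.
Layth predeceased; the 1/5 allotted to Layth's branch passes to Layth's issue by representation.
Maysoon's line is the sole branch at this level, so the full 1/5 passes to Maysoon's issue by representation.
The 1/5 is divided into 3 equal shares of 1/15 among Rashida, Tariq, Farouk.
Rashida is living and takes 1/15.
Tariq is living and takes 1/15.
Farouk is living and takes 1/15.
Khalida is living and takes 1/5.
Amira is living and takes 1/5.
Widad is living and takes 1/5.
Bashir is living and takes 1/5.

Amira 1/5; Bashir 1/5; Farouk 1/15; Khalida 1/5; Rashida 1/15; Tariq 1/15; Widad 1/5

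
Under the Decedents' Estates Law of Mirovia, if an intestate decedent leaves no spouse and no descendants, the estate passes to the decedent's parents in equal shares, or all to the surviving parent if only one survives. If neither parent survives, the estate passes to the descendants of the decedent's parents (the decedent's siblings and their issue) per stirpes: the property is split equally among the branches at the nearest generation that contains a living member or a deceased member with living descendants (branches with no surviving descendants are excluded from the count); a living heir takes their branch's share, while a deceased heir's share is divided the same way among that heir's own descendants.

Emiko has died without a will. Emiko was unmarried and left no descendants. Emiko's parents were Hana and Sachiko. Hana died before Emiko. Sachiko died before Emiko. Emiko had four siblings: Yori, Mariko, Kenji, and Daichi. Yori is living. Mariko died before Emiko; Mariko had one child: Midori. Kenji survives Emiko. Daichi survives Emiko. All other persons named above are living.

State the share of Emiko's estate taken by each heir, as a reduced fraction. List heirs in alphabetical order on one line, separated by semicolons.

Daichi 1/4; Kenji 1/4; Midori 1/4; Yori 1/4

Neither parent survives and there are no descendants, so the estate passes to Emiko's siblings and their issue per stirpes.
The estate is divided into 4 equal shares of 1/4 among Yori, Mariko, Kenji, Daichi.
Yori is living and takes 1/4.
Mariko predeceased; the 1/4 allotted to Mariko's branch passes to Mariko's issue by representation.
Midori is the sole taker at this level and receives the full 1/4.
Kenji is living and takes 1/4.
Daichi is living and takes 1/4.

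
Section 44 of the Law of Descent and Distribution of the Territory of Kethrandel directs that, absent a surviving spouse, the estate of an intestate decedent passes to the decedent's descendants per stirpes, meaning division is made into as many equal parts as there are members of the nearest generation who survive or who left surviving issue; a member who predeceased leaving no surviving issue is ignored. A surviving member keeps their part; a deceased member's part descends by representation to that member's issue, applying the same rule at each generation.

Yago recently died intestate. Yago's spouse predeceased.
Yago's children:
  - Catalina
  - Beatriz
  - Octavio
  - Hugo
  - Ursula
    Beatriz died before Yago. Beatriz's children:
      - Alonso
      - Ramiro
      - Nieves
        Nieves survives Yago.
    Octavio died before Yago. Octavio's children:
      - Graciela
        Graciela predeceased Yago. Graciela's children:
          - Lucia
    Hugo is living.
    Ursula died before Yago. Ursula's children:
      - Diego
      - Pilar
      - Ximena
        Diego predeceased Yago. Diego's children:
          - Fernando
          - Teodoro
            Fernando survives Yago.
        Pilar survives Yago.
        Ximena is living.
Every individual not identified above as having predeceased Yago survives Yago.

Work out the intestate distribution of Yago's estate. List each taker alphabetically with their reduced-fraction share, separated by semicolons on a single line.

Alonso 1/15; Catalina 1/5; Fernando 1/30; Hugo 1/5; Lucia 1/5; Nieves 1/15; Pilar 1/15; Ramiro 1/15; Teodoro 1/30; Ximena 1/15

There is no surviving spouse, so the entire estate passes to Yago's descendants per stirpes.
The estate is divided into 5 equal shares of 1/5 among Catalina, Beatriz, Octavio, Hugo, Ursula.
Catalina is living and takes 1/5.
Beatriz predeceased; the 1/5 allotted to Beatriz's branch passes to Beatriz's issue by representation.
The 1/5 is divided into 3 equal shares of 1/15 among Alonso, Ramiro, Nieves.
Alonso is living and takes 1/15.
Ramiro is living and takes 1/15.
Nieves is living and takes 1/15.
Octavio predeceased; the 1/5 allotted to Octavio's branch passes to Octavio's issue by representation.
Graciela's line is the sole branch at this level, so the full 1/5 passes to Graciela's issue by representation.
Lucia is the sole taker at this level and receives the full 1/5.
Hugo is living and takes 1/5.
Ursula predeceased; the 1/5 allotted to Ursula's branch passes to Ursula's issue by representation.
The 1/5 is divided into 3 equal shares of 1/15 among Diego, Pilar, Ximena.
Diego predeceased; the 1/15 allotted to Diego's branch passes to Diego's issue by representation.
The 1/15 is divided into 2 equal shares of 1/30 among Fernando, Teodoro.
Fernando is living and takes 1/30.
Teodoro is living and takes 1/30.
Pilar is living and takes 1/15.
Ximena is living and takes 1/15.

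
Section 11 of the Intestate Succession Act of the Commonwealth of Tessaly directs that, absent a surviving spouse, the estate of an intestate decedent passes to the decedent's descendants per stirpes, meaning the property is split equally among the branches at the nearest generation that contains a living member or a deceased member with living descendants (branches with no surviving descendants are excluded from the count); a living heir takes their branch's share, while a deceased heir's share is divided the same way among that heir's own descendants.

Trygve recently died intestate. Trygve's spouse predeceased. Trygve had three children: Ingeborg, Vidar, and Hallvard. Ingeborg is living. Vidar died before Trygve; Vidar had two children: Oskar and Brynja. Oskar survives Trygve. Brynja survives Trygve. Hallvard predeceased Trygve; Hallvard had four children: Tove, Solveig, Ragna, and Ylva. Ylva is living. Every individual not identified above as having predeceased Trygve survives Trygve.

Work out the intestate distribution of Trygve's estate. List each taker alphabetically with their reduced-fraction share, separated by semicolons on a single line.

Brynja 1/6; Ingeborg 1/3; Oskar 1/6; Ragna 1/12; Solveig 1/12; Tove 1/12; Ylva 1/12

There is no surviving spouse, so the entire estate passes to Trygve's descendants per stirpes.
The estate is divided into 3 equal shares of 1/3 among Ingeborg, Vidar, Hallvard.
Ingeborg is living and takes 1/3.
Vidar predeceased; the 1/3 allotted to Vidar's branch passes to Vidar's issue by representation.
The 1/3 is divided into 2 equal shares of 1/6 among Oskar, Brynja.
Oskar is living and takes 1/6.
Brynja is living and takes 1/6.
Hallvard predeceased; the 1/3 allotted to Hallvard's branch passes to Hallvard's issue by representation.
The 1/3 is divided into 4 equal shares of 1/12 among Tove, Solveig, Ragna, Ylva.
Tove is living and takes 1/12.
Solveig is living and takes 1/12.
Ragna is living and takes 1/12.
Ylva is living and takes 1/12.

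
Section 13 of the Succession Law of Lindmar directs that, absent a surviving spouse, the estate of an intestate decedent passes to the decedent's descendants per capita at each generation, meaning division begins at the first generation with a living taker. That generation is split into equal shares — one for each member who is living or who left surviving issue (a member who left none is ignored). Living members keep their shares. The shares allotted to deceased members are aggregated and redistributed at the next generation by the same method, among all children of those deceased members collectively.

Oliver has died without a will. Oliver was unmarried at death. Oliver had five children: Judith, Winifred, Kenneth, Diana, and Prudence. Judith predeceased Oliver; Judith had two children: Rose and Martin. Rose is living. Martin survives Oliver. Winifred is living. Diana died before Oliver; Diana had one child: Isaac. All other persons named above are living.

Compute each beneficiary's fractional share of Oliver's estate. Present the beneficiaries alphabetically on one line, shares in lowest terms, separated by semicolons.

Isaac 2/15; Kenneth 1/5; Martin 2/15; Prudence 1/5; Rose 2/15; Winifred 1/5

There is no surviving spouse, so the entire estate passes to Oliver's descendants per capita at each generation.
At generation 1 (Judith, Winifred, Kenneth, Diana, Prudence) there are 5 shares of (1)/5 = 1/5 each.
Living: Winifred, Kenneth, and Prudence — each takes 1/5.
Deceased: Judith and Diana. Their combined 2/5 is pooled and carried to generation 2.
At generation 2 (Rose, Martin, Isaac) there are 3 shares of (2/5)/3 = 2/15 each.
Living: Rose, Martin, and Isaac — each takes 2/15.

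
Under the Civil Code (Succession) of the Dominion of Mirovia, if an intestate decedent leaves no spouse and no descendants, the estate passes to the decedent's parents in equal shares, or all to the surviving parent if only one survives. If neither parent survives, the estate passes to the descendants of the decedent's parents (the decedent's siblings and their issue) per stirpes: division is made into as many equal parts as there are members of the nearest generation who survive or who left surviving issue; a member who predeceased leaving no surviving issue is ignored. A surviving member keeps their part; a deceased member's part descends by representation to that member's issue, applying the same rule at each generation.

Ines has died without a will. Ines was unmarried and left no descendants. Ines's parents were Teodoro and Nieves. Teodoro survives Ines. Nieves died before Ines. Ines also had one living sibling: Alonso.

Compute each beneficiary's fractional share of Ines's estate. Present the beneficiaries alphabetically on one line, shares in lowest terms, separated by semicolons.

Teodoro 1

Only one parent, Teodoro, survives, so Teodoro takes the entire estate. The siblings take nothing because a surviving parent has priority.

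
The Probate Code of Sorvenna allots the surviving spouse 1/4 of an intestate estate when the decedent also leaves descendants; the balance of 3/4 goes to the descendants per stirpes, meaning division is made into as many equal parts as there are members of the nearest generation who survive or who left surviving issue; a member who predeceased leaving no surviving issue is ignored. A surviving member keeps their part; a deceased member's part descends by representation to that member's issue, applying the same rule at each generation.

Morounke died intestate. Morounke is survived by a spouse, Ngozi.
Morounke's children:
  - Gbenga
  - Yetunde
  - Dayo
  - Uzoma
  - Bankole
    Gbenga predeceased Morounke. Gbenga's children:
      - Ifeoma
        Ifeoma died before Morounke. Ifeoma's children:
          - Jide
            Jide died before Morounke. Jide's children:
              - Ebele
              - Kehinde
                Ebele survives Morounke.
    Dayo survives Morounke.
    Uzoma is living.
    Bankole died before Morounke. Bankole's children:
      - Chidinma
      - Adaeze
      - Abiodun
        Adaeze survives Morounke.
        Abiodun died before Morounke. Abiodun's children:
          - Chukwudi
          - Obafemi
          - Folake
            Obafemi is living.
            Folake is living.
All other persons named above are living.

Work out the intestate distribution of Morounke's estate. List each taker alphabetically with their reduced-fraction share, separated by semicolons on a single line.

Adaeze 1/20; Chidinma 1/20; Chukwudi 1/60; Dayo 3/20; Ebele 3/40; Folake 1/60; Kehinde 3/40; Ngozi 1/4; Obafemi 1/60; Uzoma 3/20; Yetunde 3/20

Ngozi, as surviving spouse, takes 1/4.
The remaining 3/4 passes to Morounke's descendants per stirpes.
The 3/4 is divided into 5 equal shares of 3/20 among Gbenga, Yetunde, Dayo, Uzoma, Bankole.
Gbenga predeceased; the 3/20 allotted to Gbenga's branch passes to Gbenga's issue by representation.
Ifeoma's line is the sole branch at this level, so the full 3/20 passes to Ifeoma's issue by representation.
Jide's line is the sole branch at this level, so the full 3/20 passes to Jide's issue by representation.
The 3/20 is divided into 2 equal shares of 3/40 among Ebele, Kehinde.
Ebele is living and takes 3/40.
Kehinde is living and takes 3/40.
Yetunde is living and takes 3/20.
Dayo is living and takes 3/20.
Uzoma is living and takes 3/20.
Bankole predeceased; the 3/20 allotted to Bankole's branch passes to Bankole's issue by representation.
The 3/20 is divided into 3 equal shares of 1/20 among Chidinma, Adaeze, Abiodun.
Chidinma is living and takes 1/20.
Adaeze is living and takes 1/20.
Abiodun predeceased; the 1/20 allotted to Abiodun's branch passes to Abiodun's issue by representation.
The 1/20 is divided into 3 equal shares of 1/60 among Chukwudi, Obafemi, Folake.
Chukwudi is living and takes 1/60.
Obafemi is living and takes 1/60.
Folake is living and takes 1/60.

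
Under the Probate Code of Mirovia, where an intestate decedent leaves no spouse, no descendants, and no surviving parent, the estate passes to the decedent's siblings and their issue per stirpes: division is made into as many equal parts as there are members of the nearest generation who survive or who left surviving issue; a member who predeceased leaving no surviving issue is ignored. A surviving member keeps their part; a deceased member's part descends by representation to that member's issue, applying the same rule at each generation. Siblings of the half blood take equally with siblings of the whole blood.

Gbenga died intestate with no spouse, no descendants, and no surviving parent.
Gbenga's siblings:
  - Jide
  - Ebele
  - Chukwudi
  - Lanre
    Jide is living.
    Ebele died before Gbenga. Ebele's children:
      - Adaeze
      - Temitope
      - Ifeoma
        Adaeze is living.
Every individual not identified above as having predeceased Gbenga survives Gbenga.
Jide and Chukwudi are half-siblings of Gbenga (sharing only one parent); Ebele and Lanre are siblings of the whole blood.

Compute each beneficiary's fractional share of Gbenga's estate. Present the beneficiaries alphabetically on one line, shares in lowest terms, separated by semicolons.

Adaeze 1/12; Chukwudi 1/4; Ifeoma 1/12; Jide 1/4; Lanre 1/4; Temitope 1/12

No spouse, descendants, or parent survives, so the estate passes to Gbenga's siblings per stirpes.
Half-blood and whole-blood siblings take equally under the stated rule.
The estate is divided into 4 equal shares of 1/4 among Jide, Ebele, Chukwudi, Lanre.
Jide is living and takes 1/4.
Ebele predeceased; the 1/4 allotted to Ebele's branch passes to Ebele's issue by representation.
The 1/4 is divided into 3 equal shares of 1/12 among Adaeze, Temitope, Ifeoma.
Adaeze is living and takes 1/12.
Temitope is living and takes 1/12.
Ifeoma is living and takes 1/12.
Chukwudi is living and takes 1/4.
Lanre is living and takes 1/4.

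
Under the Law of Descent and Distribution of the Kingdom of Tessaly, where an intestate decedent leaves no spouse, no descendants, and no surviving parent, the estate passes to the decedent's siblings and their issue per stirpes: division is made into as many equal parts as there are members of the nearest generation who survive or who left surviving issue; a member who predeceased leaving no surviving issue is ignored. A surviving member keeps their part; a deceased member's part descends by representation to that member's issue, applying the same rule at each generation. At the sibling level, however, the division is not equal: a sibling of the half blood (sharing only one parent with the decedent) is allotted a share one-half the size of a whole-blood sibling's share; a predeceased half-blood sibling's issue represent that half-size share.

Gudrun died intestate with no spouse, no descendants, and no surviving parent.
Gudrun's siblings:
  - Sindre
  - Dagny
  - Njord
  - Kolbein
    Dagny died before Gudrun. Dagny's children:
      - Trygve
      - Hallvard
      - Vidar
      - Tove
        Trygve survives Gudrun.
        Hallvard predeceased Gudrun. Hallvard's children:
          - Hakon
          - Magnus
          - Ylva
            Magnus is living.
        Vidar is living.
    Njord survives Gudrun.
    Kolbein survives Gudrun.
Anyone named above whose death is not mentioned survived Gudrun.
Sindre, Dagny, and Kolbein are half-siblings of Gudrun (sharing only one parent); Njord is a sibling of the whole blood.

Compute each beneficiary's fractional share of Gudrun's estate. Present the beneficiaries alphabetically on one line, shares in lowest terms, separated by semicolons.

No spouse, descendants, or parent survives, so the estate passes to Gudrun's siblings per stirpes.
Half-blood siblings count for one-half the weight of whole-blood siblings at the initial division.
Dividing 1 in proportion to weights (total weight 5/2): Sindre (weight 1/2) → 1/5; Dagny (weight 1/2) → 1/5; Njord (weight 1) → 2/5; Kolbein (weight 1/2) → 1/5.
Sindre is living and takes 1/5.
Dagny predeceased; the 1/5 allotted to Dagny's branch passes to Dagny's issue by representation.
The 1/5 is divided into 4 equal shares of 1/20 among Trygve, Hallvard, Vidar, Tove.
Trygve is living and takes 1/20.
Hallvard predeceased; the 1/20 allotted to Hallvard's branch passes to Hallvard's issue by representation.
The 1/20 is divided into 3 equal shares of 1/60 among Hakon, Magnus, Ylva.
Hakon is living and takes 1/60.
Magnus is living and takes 1/60.
Ylva is living and takes 1/60.
Vidar is living and takes 1/20.
Tove is living and takes 1/20.
Njord is living and takes 2/5.
Kolbein is living and takes 1/5.

Hakon 1/60; Kolbein 1/5; Magnus 1/60; Njord 2/5; Sindre 1/5; Tove 1/20; Trygve 1/20; Vidar 1/20; Ylva 1/60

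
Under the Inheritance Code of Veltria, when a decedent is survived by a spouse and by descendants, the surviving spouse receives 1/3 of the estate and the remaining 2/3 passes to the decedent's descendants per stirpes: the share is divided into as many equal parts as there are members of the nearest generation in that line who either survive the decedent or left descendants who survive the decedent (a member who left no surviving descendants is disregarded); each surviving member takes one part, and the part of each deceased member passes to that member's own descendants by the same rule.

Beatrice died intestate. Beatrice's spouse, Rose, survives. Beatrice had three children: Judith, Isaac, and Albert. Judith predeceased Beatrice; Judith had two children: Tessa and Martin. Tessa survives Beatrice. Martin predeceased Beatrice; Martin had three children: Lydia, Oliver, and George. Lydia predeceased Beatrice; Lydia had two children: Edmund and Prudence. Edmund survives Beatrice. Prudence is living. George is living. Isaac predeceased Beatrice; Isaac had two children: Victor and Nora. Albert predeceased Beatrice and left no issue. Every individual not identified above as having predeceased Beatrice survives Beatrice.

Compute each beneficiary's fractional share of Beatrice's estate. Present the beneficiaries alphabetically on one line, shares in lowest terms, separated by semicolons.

Edmund 1/36; George 1/18; Nora 1/6; Oliver 1/18; Prudence 1/36; Rose 1/3; Tessa 1/6; Victor 1/6

Rose, as surviving spouse, takes 1/3.
The remaining 2/3 passes to Beatrice's descendants per stirpes.
Albert left no surviving issue, so that branch lapses and is disregarded.
The 2/3 is divided into 2 equal shares of 1/3 among Judith, Isaac.
Judith predeceased; the 1/3 allotted to Judith's branch passes to Judith's issue by representation.
The 1/3 is divided into 2 equal shares of 1/6 among Tessa, Martin.
Tessa is living and takes 1/6.
Martin predeceased; the 1/6 allotted to Martin's branch passes to Martin's issue by representation.
The 1/6 is divided into 3 equal shares of 1/18 among Lydia, Oliver, George.
Lydia predeceased; the 1/18 allotted to Lydia's branch passes to Lydia's issue by representation.
The 1/18 is divided into 2 equal shares of 1/36 among Edmund, Prudence.
Edmund is living and takes 1/36.
Prudence is living and takes 1/36.
Oliver is living and takes 1/18.
George is living and takes 1/18.
Isaac predeceased; the 1/3 allotted to Isaac's branch passes to Isaac's issue by representation.
The 1/3 is divided into 2 equal shares of 1/6 among Victor, Nora.
Victor is living and takes 1/6.
Nora is living and takes 1/6.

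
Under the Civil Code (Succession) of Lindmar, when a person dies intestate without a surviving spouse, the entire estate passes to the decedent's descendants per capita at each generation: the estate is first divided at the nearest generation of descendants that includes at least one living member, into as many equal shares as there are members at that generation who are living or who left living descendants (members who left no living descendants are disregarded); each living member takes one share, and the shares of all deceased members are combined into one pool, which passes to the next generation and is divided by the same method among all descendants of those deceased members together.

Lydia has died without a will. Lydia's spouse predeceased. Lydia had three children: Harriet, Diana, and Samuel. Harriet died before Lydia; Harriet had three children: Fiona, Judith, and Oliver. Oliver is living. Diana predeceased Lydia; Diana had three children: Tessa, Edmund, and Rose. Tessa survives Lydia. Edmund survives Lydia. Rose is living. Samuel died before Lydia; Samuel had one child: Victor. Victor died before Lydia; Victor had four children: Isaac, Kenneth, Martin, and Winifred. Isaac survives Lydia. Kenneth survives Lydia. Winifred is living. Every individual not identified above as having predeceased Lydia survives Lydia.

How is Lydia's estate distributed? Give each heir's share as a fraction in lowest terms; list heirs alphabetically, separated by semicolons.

There is no surviving spouse, so the entire estate passes to Lydia's descendants per capita at each generation.
No one at generation 1 (Harriet, Diana, Samuel) is living; moving to the next generation.
At generation 2 (Fiona, Judith, Oliver, Tessa, Edmund, Rose, Victor) there are 7 shares of (1)/7 = 1/7 each.
Living: Fiona, Judith, Oliver, Tessa, Edmund, and Rose — each takes 1/7.
Deceased: Victor. That 1/7 share is carried to generation 3.
At generation 3 (Isaac, Kenneth, Martin, Winifred) there are 4 shares of (1/7)/4 = 1/28 each.
Living: Isaac, Kenneth, Martin, and Winifred — each takes 1/28.

Edmund 1/7; Fiona 1/7; Isaac 1/28; Judith 1/7; Kenneth 1/28; Martin 1/28; Oliver 1/7; Rose 1/7; Tessa 1/7; Winifred 1/28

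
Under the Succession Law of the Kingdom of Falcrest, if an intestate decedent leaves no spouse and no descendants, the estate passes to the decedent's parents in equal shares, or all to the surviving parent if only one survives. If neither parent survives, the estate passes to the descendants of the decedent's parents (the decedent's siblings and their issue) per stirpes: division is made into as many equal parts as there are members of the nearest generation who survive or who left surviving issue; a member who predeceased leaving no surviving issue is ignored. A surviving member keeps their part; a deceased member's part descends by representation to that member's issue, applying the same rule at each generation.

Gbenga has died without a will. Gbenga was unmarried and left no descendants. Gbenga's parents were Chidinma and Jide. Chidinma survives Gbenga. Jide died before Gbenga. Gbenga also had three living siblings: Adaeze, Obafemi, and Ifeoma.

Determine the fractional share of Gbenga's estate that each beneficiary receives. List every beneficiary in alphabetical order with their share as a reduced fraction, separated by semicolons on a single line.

Chidinma 1

Only one parent, Chidinma, survives, so Chidinma takes the entire estate. The siblings take nothing because a surviving parent has priority.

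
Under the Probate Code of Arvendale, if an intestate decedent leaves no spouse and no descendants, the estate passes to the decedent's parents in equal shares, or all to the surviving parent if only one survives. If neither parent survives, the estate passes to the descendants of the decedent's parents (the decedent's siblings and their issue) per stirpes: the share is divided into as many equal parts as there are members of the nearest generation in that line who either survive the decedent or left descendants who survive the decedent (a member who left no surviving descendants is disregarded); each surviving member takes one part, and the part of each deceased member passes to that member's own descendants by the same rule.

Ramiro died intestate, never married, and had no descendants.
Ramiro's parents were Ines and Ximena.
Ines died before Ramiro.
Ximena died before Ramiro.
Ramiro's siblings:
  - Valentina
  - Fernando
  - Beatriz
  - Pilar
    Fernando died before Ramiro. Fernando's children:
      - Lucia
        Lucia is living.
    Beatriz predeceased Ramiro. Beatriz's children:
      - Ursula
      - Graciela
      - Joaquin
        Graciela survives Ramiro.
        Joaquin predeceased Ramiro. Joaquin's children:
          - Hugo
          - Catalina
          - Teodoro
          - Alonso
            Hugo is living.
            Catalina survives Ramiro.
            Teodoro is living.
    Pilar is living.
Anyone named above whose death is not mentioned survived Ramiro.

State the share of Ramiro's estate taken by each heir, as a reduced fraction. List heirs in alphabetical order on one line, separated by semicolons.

Alonso 1/48; Catalina 1/48; Graciela 1/12; Hugo 1/48; Lucia 1/4; Pilar 1/4; Teodoro 1/48; Ursula 1/12; Valentina 1/4

Neither parent survives and there are no descendants, so the estate passes to Ramiro's siblings and their issue per stirpes.
The estate is divided into 4 equal shares of 1/4 among Valentina, Fernando, Beatriz, Pilar.
Valentina is living and takes 1/4.
Fernando predeceased; the 1/4 allotted to Fernando's branch passes to Fernando's issue by representation.
Lucia is the sole taker at this level and receives the full 1/4.
Beatriz predeceased; the 1/4 allotted to Beatriz's branch passes to Beatriz's issue by representation.
The 1/4 is divided into 3 equal shares of 1/12 among Ursula, Graciela, Joaquin.
Ursula is living and takes 1/12.
Graciela is living and takes 1/12.
Joaquin predeceased; the 1/12 allotted to Joaquin's branch passes to Joaquin's issue by representation.
The 1/12 is divided into 4 equal shares of 1/48 among Hugo, Catalina, Teodoro, Alonso.
Hugo is living and takes 1/48.
Catalina is living and takes 1/48.
Teodoro is living and takes 1/48.
Alonso is living and takes 1/48.
Pilar is living and takes 1/4.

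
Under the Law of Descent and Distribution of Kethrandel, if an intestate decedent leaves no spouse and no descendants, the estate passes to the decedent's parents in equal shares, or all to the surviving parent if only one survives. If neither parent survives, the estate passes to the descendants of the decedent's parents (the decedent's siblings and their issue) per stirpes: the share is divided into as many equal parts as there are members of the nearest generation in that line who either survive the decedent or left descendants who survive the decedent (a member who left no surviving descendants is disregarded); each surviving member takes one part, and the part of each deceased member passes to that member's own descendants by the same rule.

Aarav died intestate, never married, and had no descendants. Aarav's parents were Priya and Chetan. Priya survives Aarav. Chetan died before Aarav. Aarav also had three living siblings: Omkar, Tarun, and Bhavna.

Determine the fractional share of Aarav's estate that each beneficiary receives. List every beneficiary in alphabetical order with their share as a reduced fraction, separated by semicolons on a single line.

Priya 1

Only one parent, Priya, survives, so Priya takes the entire estate. The siblings take nothing because a surviving parent has priority.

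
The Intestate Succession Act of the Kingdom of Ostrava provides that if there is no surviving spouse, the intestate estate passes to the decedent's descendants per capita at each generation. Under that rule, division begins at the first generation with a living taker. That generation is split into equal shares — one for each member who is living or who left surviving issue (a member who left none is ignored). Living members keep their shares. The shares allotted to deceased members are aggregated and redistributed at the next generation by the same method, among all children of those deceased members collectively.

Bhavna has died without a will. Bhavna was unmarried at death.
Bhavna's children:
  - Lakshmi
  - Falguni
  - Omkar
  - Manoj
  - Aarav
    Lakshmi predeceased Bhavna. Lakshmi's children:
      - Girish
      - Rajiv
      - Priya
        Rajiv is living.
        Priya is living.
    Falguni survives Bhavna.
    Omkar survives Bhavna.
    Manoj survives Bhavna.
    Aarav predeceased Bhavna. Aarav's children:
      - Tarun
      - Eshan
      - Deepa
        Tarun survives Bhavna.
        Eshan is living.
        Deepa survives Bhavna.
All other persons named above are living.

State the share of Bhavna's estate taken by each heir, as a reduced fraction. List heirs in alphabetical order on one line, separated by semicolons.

Deepa 1/15; Eshan 1/15; Falguni 1/5; Girish 1/15; Manoj 1/5; Omkar 1/5; Priya 1/15; Rajiv 1/15; Tarun 1/15

There is no surviving spouse, so the entire estate passes to Bhavna's descendants per capita at each generation.
At generation 1 (Lakshmi, Falguni, Omkar, Manoj, Aarav) there are 5 shares of (1)/5 = 1/5 each.
Living: Falguni, Omkar, and Manoj — each takes 1/5.
Deceased: Lakshmi and Aarav. Their combined 2/5 is pooled and carried to generation 2.
At generation 2 (Girish, Rajiv, Priya, Tarun, Eshan, Deepa) there are 6 shares of (2/5)/6 = 1/15 each.
Living: Girish, Rajiv, Priya, Tarun, Eshan, and Deepa — each takes 1/15.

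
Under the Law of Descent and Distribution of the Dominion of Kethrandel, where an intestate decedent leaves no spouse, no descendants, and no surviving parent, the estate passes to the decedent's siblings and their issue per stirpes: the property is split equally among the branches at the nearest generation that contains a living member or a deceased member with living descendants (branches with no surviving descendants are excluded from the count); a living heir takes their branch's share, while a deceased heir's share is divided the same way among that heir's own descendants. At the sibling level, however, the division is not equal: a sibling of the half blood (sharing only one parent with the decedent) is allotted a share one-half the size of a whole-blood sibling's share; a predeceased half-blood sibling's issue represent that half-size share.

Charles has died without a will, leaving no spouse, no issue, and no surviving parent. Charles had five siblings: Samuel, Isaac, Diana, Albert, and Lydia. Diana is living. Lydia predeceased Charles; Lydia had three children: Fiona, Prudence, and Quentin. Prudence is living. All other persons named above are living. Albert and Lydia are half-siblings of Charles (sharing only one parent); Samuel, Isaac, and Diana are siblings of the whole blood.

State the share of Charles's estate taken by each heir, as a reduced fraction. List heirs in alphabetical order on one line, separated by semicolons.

No spouse, descendants, or parent survives, so the estate passes to Charles's siblings per stirpes.
Half-blood siblings count for one-half the weight of whole-blood siblings at the initial division.
Dividing 1 in proportion to weights (total weight 4): Samuel (weight 1) → 1/4; Isaac (weight 1) → 1/4; Diana (weight 1) → 1/4; Albert (weight 1/2) → 1/8; Lydia (weight 1/2) → 1/8.
Samuel is living and takes 1/4.
Isaac is living and takes 1/4.
Diana is living and takes 1/4.
Albert is living and takes 1/8.
Lydia predeceased; the 1/8 allotted to Lydia's branch passes to Lydia's issue by representation.
The 1/8 is divided into 3 equal shares of 1/24 among Fiona, Prudence, Quentin.
Fiona is living and takes 1/24.
Prudence is living and takes 1/24.
Quentin is living and takes 1/24.

Albert 1/8; Diana 1/4; Fiona 1/24; Isaac 1/4; Prudence 1/24; Quentin 1/24; Samuel 1/4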